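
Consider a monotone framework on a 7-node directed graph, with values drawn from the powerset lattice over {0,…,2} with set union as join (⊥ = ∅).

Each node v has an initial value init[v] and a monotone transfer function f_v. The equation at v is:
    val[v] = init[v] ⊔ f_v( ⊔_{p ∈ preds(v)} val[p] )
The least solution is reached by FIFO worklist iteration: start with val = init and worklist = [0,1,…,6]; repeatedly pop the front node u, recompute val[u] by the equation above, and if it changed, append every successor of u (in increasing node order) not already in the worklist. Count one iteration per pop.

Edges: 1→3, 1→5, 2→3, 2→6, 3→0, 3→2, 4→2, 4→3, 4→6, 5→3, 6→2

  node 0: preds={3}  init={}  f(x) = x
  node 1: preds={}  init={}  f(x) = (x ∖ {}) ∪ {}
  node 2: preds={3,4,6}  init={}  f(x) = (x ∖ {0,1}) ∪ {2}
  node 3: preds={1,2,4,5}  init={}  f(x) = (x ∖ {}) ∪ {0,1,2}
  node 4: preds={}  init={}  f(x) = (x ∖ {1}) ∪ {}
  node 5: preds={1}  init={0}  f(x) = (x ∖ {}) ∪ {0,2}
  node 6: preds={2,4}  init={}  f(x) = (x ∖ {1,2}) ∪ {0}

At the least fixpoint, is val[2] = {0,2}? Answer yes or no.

no

Worklist (10 pops):
  #1 pop 0: in={} → {} (no change)
  #2 pop 1: in={} → {} (no change)
  #3 pop 2: in={} → {2} (was {}); enqueue []
  #4 pop 3: in={0,2} → {0,1,2} (was {}); enqueue [0,2]
  #5 pop 4: in={} → {} (no change)
  #6 pop 5: in={} → {0,2} (was {0}); enqueue [3]
  #7 pop 6: in={2} → {0} (was {}); enqueue []
  #8 pop 0: in={0,1,2} → {0,1,2} (was {}); enqueue []
  #9 pop 2: in={0,1,2} → {2} (no change)
  #10 pop 3: in={0,2} → {0,1,2} (no change)

Fixpoint:
  val[0] = {0,1,2}
  val[1] = {}
  val[2] = {2}
  val[3] = {0,1,2}
  val[4] = {}
  val[5] = {0,2}
  val[6] = {0}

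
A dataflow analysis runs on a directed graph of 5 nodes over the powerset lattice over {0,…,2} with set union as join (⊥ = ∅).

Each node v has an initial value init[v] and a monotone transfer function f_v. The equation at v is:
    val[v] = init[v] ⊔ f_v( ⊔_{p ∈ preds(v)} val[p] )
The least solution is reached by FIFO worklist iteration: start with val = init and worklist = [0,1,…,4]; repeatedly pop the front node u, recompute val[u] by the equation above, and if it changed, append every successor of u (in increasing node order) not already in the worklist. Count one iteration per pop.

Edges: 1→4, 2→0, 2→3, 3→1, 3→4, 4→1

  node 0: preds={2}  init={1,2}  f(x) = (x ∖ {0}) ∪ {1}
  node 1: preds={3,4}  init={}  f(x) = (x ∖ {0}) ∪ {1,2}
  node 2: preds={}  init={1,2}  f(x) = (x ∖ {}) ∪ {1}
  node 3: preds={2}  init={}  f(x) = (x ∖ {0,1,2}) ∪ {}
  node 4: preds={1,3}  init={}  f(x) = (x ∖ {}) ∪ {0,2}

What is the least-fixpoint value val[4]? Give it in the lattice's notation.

Worklist (6 pops):
  #1 pop 0: in={1,2} → {1,2} (no change)
  #2 pop 1: in={} → {1,2} (was {}); enqueue []
  #3 pop 2: in={} → {1,2} (no change)
  #4 pop 3: in={1,2} → {} (no change)
  #5 pop 4: in={1,2} → {0,1,2} (was {}); enqueue [1]
  #6 pop 1: in={0,1,2} → {1,2} (no change)

Fixpoint:
  val[0] = {1,2}
  val[1] = {1,2}
  val[2] = {1,2}
  val[3] = {}
  val[4] = {0,1,2}

{0,1,2}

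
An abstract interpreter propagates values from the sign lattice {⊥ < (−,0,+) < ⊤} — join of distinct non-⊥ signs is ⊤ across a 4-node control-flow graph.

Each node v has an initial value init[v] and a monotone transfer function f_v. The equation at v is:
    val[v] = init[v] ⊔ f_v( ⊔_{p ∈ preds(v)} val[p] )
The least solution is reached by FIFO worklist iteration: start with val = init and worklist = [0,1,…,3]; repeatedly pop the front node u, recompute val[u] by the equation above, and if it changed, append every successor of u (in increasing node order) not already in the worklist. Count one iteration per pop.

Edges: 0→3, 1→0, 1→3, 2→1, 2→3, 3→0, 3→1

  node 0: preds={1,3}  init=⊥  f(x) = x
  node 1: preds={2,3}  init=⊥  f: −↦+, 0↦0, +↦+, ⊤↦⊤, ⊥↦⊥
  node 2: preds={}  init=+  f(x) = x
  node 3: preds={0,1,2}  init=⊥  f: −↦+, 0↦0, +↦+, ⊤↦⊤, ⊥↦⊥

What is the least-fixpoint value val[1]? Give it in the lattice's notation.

+

Iteration log — 7 steps:
  step 1. node 0  ⊔preds=⊥  new=⊥  stable
  step 2. node 1  ⊔preds=+  new=+  old=⊥  +wl: 0
  step 3. node 2  ⊔preds=⊥  new=+  stable
  step 4. node 3  ⊔preds=+  new=+  old=⊥  +wl: 1
  step 5. node 0  ⊔preds=+  new=+  old=⊥  +wl: 3
  step 6. node 1  ⊔preds=+  new=+  stable
  step 7. node 3  ⊔preds=+  new=+  stable

Least fixpoint reached:
  node 0: +
  node 1: +
  node 2: +
  node 3: +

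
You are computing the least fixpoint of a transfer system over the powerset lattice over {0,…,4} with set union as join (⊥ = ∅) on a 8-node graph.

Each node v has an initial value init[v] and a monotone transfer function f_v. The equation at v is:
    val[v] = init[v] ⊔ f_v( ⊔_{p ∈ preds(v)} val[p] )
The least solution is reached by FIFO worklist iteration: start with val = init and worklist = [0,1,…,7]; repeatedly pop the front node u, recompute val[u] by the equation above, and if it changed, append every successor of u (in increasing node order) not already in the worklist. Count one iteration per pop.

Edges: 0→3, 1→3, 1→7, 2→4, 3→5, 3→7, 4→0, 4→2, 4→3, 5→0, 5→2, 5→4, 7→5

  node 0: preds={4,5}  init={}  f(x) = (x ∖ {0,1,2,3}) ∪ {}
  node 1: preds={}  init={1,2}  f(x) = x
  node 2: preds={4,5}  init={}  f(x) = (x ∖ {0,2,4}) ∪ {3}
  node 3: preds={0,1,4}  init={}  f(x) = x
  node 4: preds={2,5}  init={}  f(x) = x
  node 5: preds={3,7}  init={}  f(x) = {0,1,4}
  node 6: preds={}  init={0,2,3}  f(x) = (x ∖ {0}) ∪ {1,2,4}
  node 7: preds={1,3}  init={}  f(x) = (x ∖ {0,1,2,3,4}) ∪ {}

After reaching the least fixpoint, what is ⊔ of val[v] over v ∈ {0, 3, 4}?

{0,1,2,3,4}

Trace (19 dequeues):
  [1] u=0 | in {} | out {} | ==
  [2] u=1 | in {} | out {1,2} | ==
  [3] u=2 | in {} | out {3} | prev {} | push {}
  [4] u=3 | in {1,2} | out {1,2} | prev {} | push {}
  [5] u=4 | in {3} | out {3} | prev {} | push {0,2,3}
  [6] u=5 | in {1,2} | out {0,1,4} | prev {} | push {4}
  [7] u=6 | in {} | out {0,1,2,3,4} | prev {0,2,3} | push {}
  [8] u=7 | in {1,2} | out {} | ==
  [9] u=0 | in {0,1,3,4} | out {4} | prev {} | push {}
  [10] u=2 | in {0,1,3,4} | out {1,3} | prev {3} | push {}
  [11] u=3 | in {1,2,3,4} | out {1,2,3,4} | prev {1,2} | push {5,7}
  [12] u=4 | in {0,1,3,4} | out {0,1,3,4} | prev {3} | push {0,2,3}
  [13] u=5 | in {1,2,3,4} | out {0,1,4} | ==
  [14] u=7 | in {1,2,3,4} | out {} | ==
  [15] u=0 | in {0,1,3,4} | out {4} | ==
  [16] u=2 | in {0,1,3,4} | out {1,3} | ==
  [17] u=3 | in {0,1,2,3,4} | out {0,1,2,3,4} | prev {1,2,3,4} | push {5,7}
  [18] u=5 | in {0,1,2,3,4} | out {0,1,4} | ==
  [19] u=7 | in {0,1,2,3,4} | out {} | ==

Converged values:
  [0] {4}
  [1] {1,2}
  [2] {1,3}
  [3] {0,1,2,3,4}
  [4] {0,1,3,4}
  [5] {0,1,4}
  [6] {0,1,2,3,4}
  [7] {}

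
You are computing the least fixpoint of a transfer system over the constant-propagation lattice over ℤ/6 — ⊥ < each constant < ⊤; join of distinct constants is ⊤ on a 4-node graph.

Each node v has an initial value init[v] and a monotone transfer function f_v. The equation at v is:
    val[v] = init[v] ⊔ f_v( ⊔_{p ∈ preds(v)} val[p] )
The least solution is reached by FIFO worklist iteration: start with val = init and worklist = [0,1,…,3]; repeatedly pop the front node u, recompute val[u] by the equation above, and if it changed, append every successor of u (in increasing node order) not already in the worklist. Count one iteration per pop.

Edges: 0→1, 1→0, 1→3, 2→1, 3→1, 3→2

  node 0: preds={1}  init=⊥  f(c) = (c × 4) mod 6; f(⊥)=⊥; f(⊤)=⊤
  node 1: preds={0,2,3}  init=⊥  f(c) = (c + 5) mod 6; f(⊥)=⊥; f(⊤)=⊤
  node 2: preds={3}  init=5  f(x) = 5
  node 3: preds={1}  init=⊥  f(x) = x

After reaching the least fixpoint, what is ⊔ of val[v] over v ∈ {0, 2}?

⊤

Worklist (11 pops):
  #1 pop 0: in=⊥ → ⊥ (no change)
  #2 pop 1: in=5 → 4 (was ⊥); enqueue [0]
  #3 pop 2: in=⊥ → 5 (no change)
  #4 pop 3: in=4 → 4 (was ⊥); enqueue [1,2]
  #5 pop 0: in=4 → 4 (was ⊥); enqueue []
  #6 pop 1: in=⊤ → ⊤ (was 4); enqueue [0,3]
  #7 pop 2: in=4 → 5 (no change)
  #8 pop 0: in=⊤ → ⊤ (was 4); enqueue [1]
  #9 pop 3: in=⊤ → ⊤ (was 4); enqueue [2]
  #10 pop 1: in=⊤ → ⊤ (no change)
  #11 pop 2: in=⊤ → 5 (no change)

Fixpoint:
  val[0] = ⊤
  val[1] = ⊤
  val[2] = 5
  val[3] = ⊤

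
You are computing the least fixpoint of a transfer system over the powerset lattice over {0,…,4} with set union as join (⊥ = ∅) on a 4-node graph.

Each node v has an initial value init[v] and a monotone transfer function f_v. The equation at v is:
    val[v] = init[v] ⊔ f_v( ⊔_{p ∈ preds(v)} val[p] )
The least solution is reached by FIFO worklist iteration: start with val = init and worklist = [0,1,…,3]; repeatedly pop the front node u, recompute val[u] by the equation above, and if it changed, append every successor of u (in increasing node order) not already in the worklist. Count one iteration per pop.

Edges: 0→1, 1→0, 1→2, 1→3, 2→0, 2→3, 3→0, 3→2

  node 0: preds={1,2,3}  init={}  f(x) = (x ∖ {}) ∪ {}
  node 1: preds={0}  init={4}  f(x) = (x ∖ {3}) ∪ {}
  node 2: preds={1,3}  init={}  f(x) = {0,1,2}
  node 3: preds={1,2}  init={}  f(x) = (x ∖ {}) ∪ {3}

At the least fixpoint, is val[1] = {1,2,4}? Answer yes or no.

no

Trace (10 dequeues):
  [1] u=0 | in {4} | out {4} | prev {} | push {}
  [2] u=1 | in {4} | out {4} | ==
  [3] u=2 | in {4} | out {0,1,2} | prev {} | push {0}
  [4] u=3 | in {0,1,2,4} | out {0,1,2,3,4} | prev {} | push {2}
  [5] u=0 | in {0,1,2,3,4} | out {0,1,2,3,4} | prev {4} | push {1}
  [6] u=2 | in {0,1,2,3,4} | out {0,1,2} | ==
  [7] u=1 | in {0,1,2,3,4} | out {0,1,2,4} | prev {4} | push {0,2,3}
  [8] u=0 | in {0,1,2,3,4} | out {0,1,2,3,4} | ==
  [9] u=2 | in {0,1,2,3,4} | out {0,1,2} | ==
  [10] u=3 | in {0,1,2,4} | out {0,1,2,3,4} | ==

Converged values:
  [0] {0,1,2,3,4}
  [1] {0,1,2,4}
  [2] {0,1,2}
  [3] {0,1,2,3,4}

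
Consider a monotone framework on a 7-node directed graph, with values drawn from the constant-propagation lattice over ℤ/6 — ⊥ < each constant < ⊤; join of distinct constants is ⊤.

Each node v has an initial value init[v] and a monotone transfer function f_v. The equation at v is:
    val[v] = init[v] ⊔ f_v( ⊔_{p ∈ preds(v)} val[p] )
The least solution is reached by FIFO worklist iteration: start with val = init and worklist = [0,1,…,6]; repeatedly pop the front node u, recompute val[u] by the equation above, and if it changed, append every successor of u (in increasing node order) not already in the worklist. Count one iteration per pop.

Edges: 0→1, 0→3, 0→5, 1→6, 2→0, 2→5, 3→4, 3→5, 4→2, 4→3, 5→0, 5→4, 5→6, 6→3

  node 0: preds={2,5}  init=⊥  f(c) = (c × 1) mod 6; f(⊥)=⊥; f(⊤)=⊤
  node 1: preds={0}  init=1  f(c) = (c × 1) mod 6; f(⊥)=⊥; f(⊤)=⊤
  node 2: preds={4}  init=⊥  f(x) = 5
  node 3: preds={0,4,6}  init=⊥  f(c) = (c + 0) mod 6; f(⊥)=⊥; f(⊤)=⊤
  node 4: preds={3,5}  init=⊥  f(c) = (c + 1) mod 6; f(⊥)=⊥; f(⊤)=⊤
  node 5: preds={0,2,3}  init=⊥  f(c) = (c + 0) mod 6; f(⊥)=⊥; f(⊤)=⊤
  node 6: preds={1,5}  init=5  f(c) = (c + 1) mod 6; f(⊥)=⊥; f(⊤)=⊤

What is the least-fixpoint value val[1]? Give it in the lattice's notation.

Trace (21 dequeues):
  [1] u=0 | in ⊥ | out ⊥ | ==
  [2] u=1 | in ⊥ | out 1 | ==
  [3] u=2 | in ⊥ | out 5 | prev ⊥ | push {0}
  [4] u=3 | in 5 | out 5 | prev ⊥ | push {}
  [5] u=4 | in 5 | out 0 | prev ⊥ | push {2,3}
  [6] u=5 | in 5 | out 5 | prev ⊥ | push {4}
  [7] u=6 | in ⊤ | out ⊤ | prev 5 | push {}
  [8] u=0 | in 5 | out 5 | prev ⊥ | push {1,5}
  [9] u=2 | in 0 | out 5 | ==
  [10] u=3 | in ⊤ | out ⊤ | prev 5 | push {}
  [11] u=4 | in ⊤ | out ⊤ | prev 0 | push {2,3}
  [12] u=1 | in 5 | out ⊤ | prev 1 | push {6}
  [13] u=5 | in ⊤ | out ⊤ | prev 5 | push {0,4}
  [14] u=2 | in ⊤ | out 5 | ==
  [15] u=3 | in ⊤ | out ⊤ | ==
  [16] u=6 | in ⊤ | out ⊤ | ==
  [17] u=0 | in ⊤ | out ⊤ | prev 5 | push {1,3,5}
  [18] u=4 | in ⊤ | out ⊤ | ==
  [19] u=1 | in ⊤ | out ⊤ | ==
  [20] u=3 | in ⊤ | out ⊤ | ==
  [21] u=5 | in ⊤ | out ⊤ | ==

Converged values:
  [0] ⊤
  [1] ⊤
  [2] 5
  [3] ⊤
  [4] ⊤
  [5] ⊤
  [6] ⊤

⊤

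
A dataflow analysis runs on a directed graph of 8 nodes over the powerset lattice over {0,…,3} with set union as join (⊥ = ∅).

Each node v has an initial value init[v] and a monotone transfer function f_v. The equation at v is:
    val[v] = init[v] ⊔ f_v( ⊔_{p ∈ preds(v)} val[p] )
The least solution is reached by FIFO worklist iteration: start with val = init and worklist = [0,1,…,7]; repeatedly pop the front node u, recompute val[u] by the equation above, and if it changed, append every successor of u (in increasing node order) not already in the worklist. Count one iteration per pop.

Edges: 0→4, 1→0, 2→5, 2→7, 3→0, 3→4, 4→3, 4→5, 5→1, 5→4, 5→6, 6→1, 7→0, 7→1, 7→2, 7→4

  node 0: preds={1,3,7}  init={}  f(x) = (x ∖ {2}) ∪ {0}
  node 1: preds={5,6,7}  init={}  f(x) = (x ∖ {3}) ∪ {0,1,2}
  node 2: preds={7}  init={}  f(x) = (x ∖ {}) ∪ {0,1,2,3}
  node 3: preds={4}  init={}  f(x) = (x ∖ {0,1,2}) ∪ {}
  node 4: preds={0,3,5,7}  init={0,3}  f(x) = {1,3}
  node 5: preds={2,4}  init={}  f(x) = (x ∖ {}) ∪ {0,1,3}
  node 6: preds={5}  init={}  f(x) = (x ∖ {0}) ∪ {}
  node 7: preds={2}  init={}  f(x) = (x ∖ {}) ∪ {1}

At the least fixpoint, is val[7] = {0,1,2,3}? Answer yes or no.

Worklist (13 pops):
  #1 pop 0: in={} → {0} (was {}); enqueue []
  #2 pop 1: in={} → {0,1,2} (was {}); enqueue [0]
  #3 pop 2: in={} → {0,1,2,3} (was {}); enqueue []
  #4 pop 3: in={0,3} → {3} (was {}); enqueue []
  #5 pop 4: in={0,3} → {0,1,3} (was {0,3}); enqueue [3]
  #6 pop 5: in={0,1,2,3} → {0,1,2,3} (was {}); enqueue [1,4]
  #7 pop 6: in={0,1,2,3} → {1,2,3} (was {}); enqueue []
  #8 pop 7: in={0,1,2,3} → {0,1,2,3} (was {}); enqueue [2]
  #9 pop 0: in={0,1,2,3} → {0,1,3} (was {0}); enqueue []
  #10 pop 3: in={0,1,3} → {3} (no change)
  #11 pop 1: in={0,1,2,3} → {0,1,2} (no change)
  #12 pop 4: in={0,1,2,3} → {0,1,3} (no change)
  #13 pop 2: in={0,1,2,3} → {0,1,2,3} (no change)

Fixpoint:
  val[0] = {0,1,3}
  val[1] = {0,1,2}
  val[2] = {0,1,2,3}
  val[3] = {3}
  val[4] = {0,1,3}
  val[5] = {0,1,2,3}
  val[6] = {1,2,3}
  val[7] = {0,1,2,3}

yes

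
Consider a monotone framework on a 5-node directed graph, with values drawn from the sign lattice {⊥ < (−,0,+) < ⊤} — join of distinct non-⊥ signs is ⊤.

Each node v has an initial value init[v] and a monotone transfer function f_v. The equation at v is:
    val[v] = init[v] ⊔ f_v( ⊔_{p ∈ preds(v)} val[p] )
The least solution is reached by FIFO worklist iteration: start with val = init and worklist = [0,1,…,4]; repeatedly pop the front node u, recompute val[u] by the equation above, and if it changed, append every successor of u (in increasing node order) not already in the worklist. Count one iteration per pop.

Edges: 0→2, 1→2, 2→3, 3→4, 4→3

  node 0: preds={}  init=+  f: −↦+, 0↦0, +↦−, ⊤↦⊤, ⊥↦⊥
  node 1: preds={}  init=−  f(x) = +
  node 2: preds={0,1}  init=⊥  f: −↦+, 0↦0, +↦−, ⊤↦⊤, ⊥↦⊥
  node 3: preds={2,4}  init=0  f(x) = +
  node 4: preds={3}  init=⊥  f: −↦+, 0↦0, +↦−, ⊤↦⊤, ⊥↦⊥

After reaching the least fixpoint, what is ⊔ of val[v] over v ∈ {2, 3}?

⊤

Trace (6 dequeues):
  [1] u=0 | in ⊥ | out + | ==
  [2] u=1 | in ⊥ | out ⊤ | prev − | push {}
  [3] u=2 | in ⊤ | out ⊤ | prev ⊥ | push {}
  [4] u=3 | in ⊤ | out ⊤ | prev 0 | push {}
  [5] u=4 | in ⊤ | out ⊤ | prev ⊥ | push {3}
  [6] u=3 | in ⊤ | out ⊤ | ==

Converged values:
  [0] +
  [1] ⊤
  [2] ⊤
  [3] ⊤
  [4] ⊤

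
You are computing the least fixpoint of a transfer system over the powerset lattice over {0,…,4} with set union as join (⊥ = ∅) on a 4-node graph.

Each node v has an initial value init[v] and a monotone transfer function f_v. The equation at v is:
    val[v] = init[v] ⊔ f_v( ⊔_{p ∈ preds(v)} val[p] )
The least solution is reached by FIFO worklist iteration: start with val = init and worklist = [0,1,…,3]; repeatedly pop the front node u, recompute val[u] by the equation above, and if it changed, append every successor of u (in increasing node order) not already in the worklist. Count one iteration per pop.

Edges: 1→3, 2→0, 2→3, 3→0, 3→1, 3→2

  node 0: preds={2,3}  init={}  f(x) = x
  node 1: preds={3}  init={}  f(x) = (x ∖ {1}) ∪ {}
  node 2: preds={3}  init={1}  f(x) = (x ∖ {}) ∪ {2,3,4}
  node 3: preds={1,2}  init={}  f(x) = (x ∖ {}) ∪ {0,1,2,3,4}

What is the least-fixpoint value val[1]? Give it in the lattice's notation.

{0,2,3,4}

Worklist (9 pops):
  #1 pop 0: in={1} → {1} (was {}); enqueue []
  #2 pop 1: in={} → {} (no change)
  #3 pop 2: in={} → {1,2,3,4} (was {1}); enqueue [0]
  #4 pop 3: in={1,2,3,4} → {0,1,2,3,4} (was {}); enqueue [1,2]
  #5 pop 0: in={0,1,2,3,4} → {0,1,2,3,4} (was {1}); enqueue []
  #6 pop 1: in={0,1,2,3,4} → {0,2,3,4} (was {}); enqueue [3]
  #7 pop 2: in={0,1,2,3,4} → {0,1,2,3,4} (was {1,2,3,4}); enqueue [0]
  #8 pop 3: in={0,1,2,3,4} → {0,1,2,3,4} (no change)
  #9 pop 0: in={0,1,2,3,4} → {0,1,2,3,4} (no change)

Fixpoint:
  val[0] = {0,1,2,3,4}
  val[1] = {0,2,3,4}
  val[2] = {0,1,2,3,4}
  val[3] = {0,1,2,3,4}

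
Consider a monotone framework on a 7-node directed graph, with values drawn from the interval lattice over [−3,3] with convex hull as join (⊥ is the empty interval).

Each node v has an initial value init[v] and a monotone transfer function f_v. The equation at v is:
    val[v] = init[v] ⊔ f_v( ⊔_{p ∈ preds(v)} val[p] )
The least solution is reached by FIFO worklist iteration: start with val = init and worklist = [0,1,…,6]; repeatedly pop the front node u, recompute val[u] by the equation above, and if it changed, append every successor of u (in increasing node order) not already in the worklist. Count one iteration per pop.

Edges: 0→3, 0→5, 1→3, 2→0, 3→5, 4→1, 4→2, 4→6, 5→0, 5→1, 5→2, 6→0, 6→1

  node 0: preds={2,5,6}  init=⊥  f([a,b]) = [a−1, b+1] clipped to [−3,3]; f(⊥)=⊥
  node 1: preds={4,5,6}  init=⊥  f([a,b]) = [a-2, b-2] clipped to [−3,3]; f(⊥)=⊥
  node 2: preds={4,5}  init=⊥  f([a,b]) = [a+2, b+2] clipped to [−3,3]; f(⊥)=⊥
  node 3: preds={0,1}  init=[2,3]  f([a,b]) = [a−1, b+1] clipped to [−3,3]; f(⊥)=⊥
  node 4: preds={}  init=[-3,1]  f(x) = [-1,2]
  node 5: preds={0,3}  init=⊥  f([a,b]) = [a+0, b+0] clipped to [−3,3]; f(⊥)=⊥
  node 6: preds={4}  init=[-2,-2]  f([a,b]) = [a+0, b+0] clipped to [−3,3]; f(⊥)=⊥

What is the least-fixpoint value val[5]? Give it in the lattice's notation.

Trace (12 dequeues):
  [1] u=0 | in [-2,-2] | out [-3,-1] | prev ⊥ | push {}
  [2] u=1 | in [-3,1] | out [-3,-1] | prev ⊥ | push {}
  [3] u=2 | in [-3,1] | out [-1,3] | prev ⊥ | push {0}
  [4] u=3 | in [-3,-1] | out [-3,3] | prev [2,3] | push {}
  [5] u=4 | in ⊥ | out [-3,2] | prev [-3,1] | push {1,2}
  [6] u=5 | in [-3,3] | out [-3,3] | prev ⊥ | push {}
  [7] u=6 | in [-3,2] | out [-3,2] | prev [-2,-2] | push {}
  [8] u=0 | in [-3,3] | out [-3,3] | prev [-3,-1] | push {3,5}
  [9] u=1 | in [-3,3] | out [-3,1] | prev [-3,-1] | push {}
  [10] u=2 | in [-3,3] | out [-1,3] | ==
  [11] u=3 | in [-3,3] | out [-3,3] | ==
  [12] u=5 | in [-3,3] | out [-3,3] | ==

Converged values:
  [0] [-3,3]
  [1] [-3,1]
  [2] [-1,3]
  [3] [-3,3]
  [4] [-3,2]
  [5] [-3,3]
  [6] [-3,2]

[-3,3]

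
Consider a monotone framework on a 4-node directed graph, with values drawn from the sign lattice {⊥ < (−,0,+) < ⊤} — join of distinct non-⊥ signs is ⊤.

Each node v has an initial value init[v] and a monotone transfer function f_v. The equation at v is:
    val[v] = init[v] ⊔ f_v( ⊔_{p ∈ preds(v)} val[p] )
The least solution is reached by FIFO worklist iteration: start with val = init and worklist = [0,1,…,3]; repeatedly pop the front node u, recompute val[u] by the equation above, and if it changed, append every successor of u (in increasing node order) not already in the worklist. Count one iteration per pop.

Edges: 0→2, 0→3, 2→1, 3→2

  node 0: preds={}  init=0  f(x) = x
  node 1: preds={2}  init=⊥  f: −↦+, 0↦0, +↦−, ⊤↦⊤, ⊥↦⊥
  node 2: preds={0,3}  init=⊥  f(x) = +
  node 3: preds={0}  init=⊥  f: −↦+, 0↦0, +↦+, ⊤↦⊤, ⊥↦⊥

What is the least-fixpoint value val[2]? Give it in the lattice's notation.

+

Worklist (6 pops):
  #1 pop 0: in=⊥ → 0 (no change)
  #2 pop 1: in=⊥ → ⊥ (no change)
  #3 pop 2: in=0 → + (was ⊥); enqueue [1]
  #4 pop 3: in=0 → 0 (was ⊥); enqueue [2]
  #5 pop 1: in=+ → − (was ⊥); enqueue []
  #6 pop 2: in=0 → + (no change)

Fixpoint:
  val[0] = 0
  val[1] = −
  val[2] = +
  val[3] = 0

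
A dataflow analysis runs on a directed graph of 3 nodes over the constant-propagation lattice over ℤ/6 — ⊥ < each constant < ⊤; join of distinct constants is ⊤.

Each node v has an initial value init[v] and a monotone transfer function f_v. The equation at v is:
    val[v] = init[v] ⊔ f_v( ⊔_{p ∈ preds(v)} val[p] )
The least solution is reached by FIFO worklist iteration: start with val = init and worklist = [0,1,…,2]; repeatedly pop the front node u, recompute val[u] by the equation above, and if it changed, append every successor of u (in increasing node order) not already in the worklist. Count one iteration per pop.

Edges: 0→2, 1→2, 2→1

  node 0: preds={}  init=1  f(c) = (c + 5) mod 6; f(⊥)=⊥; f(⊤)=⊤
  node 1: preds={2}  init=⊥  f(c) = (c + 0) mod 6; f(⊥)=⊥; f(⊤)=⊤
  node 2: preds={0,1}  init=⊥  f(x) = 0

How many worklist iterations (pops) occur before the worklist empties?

5

Trace (5 dequeues):
  [1] u=0 | in ⊥ | out 1 | ==
  [2] u=1 | in ⊥ | out ⊥ | ==
  [3] u=2 | in 1 | out 0 | prev ⊥ | push {1}
  [4] u=1 | in 0 | out 0 | prev ⊥ | push {2}
  [5] u=2 | in ⊤ | out 0 | ==

Converged values:
  [0] 1
  [1] 0
  [2] 0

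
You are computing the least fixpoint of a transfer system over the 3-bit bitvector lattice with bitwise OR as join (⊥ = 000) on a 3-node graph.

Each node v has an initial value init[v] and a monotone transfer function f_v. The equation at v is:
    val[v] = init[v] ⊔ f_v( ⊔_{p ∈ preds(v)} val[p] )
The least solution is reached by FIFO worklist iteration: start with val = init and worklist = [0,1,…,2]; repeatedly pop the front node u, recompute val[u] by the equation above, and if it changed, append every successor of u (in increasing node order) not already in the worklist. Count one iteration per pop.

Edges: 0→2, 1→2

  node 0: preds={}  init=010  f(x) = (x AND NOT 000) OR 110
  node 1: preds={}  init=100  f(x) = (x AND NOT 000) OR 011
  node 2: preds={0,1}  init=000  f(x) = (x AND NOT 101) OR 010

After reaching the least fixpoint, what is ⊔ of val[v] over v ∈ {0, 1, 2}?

111

Worklist (3 pops):
  #1 pop 0: in=000 → 110 (was 010); enqueue []
  #2 pop 1: in=000 → 111 (was 100); enqueue []
  #3 pop 2: in=111 → 010 (was 000); enqueue []

Fixpoint:
  val[0] = 110
  val[1] = 111
  val[2] = 010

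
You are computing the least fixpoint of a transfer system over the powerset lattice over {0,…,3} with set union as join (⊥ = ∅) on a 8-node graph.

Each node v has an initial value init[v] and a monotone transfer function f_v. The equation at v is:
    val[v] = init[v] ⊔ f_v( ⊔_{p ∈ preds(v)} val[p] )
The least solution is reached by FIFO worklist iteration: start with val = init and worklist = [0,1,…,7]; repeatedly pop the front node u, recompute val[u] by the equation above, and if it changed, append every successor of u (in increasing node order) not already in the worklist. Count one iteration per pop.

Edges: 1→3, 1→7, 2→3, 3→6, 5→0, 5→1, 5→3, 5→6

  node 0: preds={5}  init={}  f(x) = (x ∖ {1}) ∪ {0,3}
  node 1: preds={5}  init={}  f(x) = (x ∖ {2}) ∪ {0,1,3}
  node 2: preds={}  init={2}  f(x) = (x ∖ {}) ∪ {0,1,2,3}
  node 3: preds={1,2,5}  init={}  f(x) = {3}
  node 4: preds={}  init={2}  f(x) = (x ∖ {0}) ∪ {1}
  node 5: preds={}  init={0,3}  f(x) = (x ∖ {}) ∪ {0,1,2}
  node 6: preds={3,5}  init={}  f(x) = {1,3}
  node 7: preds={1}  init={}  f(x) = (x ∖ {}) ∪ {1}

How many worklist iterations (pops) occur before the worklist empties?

11

Worklist (11 pops):
  #1 pop 0: in={0,3} → {0,3} (was {}); enqueue []
  #2 pop 1: in={0,3} → {0,1,3} (was {}); enqueue []
  #3 pop 2: in={} → {0,1,2,3} (was {2}); enqueue []
  #4 pop 3: in={0,1,2,3} → {3} (was {}); enqueue []
  #5 pop 4: in={} → {1,2} (was {2}); enqueue []
  #6 pop 5: in={} → {0,1,2,3} (was {0,3}); enqueue [0,1,3]
  #7 pop 6: in={0,1,2,3} → {1,3} (was {}); enqueue []
  #8 pop 7: in={0,1,3} → {0,1,3} (was {}); enqueue []
  #9 pop 0: in={0,1,2,3} → {0,2,3} (was {0,3}); enqueue []
  #10 pop 1: in={0,1,2,3} → {0,1,3} (no change)
  #11 pop 3: in={0,1,2,3} → {3} (no change)

Fixpoint:
  val[0] = {0,2,3}
  val[1] = {0,1,3}
  val[2] = {0,1,2,3}
  val[3] = {3}
  val[4] = {1,2}
  val[5] = {0,1,2,3}
  val[6] = {1,3}
  val[7] = {0,1,3}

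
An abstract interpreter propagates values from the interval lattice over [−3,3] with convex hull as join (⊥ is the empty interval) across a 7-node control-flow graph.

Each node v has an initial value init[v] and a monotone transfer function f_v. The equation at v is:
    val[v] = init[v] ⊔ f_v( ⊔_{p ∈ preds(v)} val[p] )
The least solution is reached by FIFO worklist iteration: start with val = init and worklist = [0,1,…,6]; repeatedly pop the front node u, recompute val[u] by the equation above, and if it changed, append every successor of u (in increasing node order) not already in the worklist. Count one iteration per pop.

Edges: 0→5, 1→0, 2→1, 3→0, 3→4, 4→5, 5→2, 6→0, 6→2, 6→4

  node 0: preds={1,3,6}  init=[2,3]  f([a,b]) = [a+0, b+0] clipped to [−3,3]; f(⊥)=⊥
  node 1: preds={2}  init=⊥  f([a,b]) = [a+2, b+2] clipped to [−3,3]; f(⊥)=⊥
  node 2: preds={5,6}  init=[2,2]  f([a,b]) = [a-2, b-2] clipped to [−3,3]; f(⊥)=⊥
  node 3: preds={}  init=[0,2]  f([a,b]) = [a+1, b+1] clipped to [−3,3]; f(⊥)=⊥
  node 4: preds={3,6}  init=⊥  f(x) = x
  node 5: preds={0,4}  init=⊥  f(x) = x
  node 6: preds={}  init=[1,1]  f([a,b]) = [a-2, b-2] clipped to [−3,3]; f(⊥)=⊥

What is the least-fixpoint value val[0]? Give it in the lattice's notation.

[0,3]

Worklist (13 pops):
  #1 pop 0: in=[0,2] → [0,3] (was [2,3]); enqueue []
  #2 pop 1: in=[2,2] → [3,3] (was ⊥); enqueue [0]
  #3 pop 2: in=[1,1] → [-1,2] (was [2,2]); enqueue [1]
  #4 pop 3: in=⊥ → [0,2] (no change)
  #5 pop 4: in=[0,2] → [0,2] (was ⊥); enqueue []
  #6 pop 5: in=[0,3] → [0,3] (was ⊥); enqueue [2]
  #7 pop 6: in=⊥ → [1,1] (no change)
  #8 pop 0: in=[0,3] → [0,3] (no change)
  #9 pop 1: in=[-1,2] → [1,3] (was [3,3]); enqueue [0]
  #10 pop 2: in=[0,3] → [-2,2] (was [-1,2]); enqueue [1]
  #11 pop 0: in=[0,3] → [0,3] (no change)
  #12 pop 1: in=[-2,2] → [0,3] (was [1,3]); enqueue [0]
  #13 pop 0: in=[0,3] → [0,3] (no change)

Fixpoint:
  val[0] = [0,3]
  val[1] = [0,3]
  val[2] = [-2,2]
  val[3] = [0,2]
  val[4] = [0,2]
  val[5] = [0,3]
  val[6] = [1,1]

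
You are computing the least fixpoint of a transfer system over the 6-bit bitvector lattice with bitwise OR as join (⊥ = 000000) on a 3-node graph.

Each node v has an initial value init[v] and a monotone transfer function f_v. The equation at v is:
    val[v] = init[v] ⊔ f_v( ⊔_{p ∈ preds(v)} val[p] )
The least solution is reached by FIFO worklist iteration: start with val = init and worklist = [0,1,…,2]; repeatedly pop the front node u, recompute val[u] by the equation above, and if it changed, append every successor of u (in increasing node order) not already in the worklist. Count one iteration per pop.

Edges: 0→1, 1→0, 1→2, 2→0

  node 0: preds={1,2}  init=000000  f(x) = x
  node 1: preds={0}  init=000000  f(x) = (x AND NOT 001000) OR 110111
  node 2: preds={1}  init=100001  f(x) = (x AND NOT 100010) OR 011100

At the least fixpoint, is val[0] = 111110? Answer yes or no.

Worklist (5 pops):
  #1 pop 0: in=100001 → 100001 (was 000000); enqueue []
  #2 pop 1: in=100001 → 110111 (was 000000); enqueue [0]
  #3 pop 2: in=110111 → 111101 (was 100001); enqueue []
  #4 pop 0: in=111111 → 111111 (was 100001); enqueue [1]
  #5 pop 1: in=111111 → 110111 (no change)

Fixpoint:
  val[0] = 111111
  val[1] = 110111
  val[2] = 111101

no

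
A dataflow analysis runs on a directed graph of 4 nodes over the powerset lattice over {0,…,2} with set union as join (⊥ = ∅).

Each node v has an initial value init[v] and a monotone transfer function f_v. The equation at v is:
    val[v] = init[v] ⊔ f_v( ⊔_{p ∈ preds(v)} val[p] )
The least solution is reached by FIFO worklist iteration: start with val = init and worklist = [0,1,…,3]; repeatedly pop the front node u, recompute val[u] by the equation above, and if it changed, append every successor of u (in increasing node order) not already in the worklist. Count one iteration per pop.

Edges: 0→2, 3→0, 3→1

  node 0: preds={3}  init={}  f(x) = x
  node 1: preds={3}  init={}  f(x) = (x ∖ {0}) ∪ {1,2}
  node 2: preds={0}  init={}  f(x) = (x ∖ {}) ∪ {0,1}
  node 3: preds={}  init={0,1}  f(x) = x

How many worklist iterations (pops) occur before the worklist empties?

Worklist (4 pops):
  #1 pop 0: in={0,1} → {0,1} (was {}); enqueue []
  #2 pop 1: in={0,1} → {1,2} (was {}); enqueue []
  #3 pop 2: in={0,1} → {0,1} (was {}); enqueue []
  #4 pop 3: in={} → {0,1} (no change)

Fixpoint:
  val[0] = {0,1}
  val[1] = {1,2}
  val[2] = {0,1}
  val[3] = {0,1}

4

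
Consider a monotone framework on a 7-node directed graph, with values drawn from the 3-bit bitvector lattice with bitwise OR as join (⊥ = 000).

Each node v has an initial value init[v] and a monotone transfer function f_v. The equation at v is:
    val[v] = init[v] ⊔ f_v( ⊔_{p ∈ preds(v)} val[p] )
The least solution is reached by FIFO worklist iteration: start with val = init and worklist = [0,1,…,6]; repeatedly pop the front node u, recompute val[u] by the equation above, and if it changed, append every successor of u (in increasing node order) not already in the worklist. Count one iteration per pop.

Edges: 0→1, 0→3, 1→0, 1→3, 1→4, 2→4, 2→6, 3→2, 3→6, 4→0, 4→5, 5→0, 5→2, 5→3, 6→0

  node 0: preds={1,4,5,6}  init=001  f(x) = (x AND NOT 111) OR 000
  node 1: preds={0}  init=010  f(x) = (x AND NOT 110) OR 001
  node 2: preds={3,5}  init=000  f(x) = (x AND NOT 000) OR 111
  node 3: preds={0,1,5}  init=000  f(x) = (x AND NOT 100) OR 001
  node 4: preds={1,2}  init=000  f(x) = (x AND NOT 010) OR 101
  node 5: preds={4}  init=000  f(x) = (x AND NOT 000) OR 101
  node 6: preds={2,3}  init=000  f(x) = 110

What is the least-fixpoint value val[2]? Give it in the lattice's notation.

Worklist (10 pops):
  #1 pop 0: in=010 → 001 (no change)
  #2 pop 1: in=001 → 011 (was 010); enqueue [0]
  #3 pop 2: in=000 → 111 (was 000); enqueue []
  #4 pop 3: in=011 → 011 (was 000); enqueue [2]
  #5 pop 4: in=111 → 101 (was 000); enqueue []
  #6 pop 5: in=101 → 101 (was 000); enqueue [3]
  #7 pop 6: in=111 → 110 (was 000); enqueue []
  #8 pop 0: in=111 → 001 (no change)
  #9 pop 2: in=111 → 111 (no change)
  #10 pop 3: in=111 → 011 (no change)

Fixpoint:
  val[0] = 001
  val[1] = 011
  val[2] = 111
  val[3] = 011
  val[4] = 101
  val[5] = 101
  val[6] = 110

111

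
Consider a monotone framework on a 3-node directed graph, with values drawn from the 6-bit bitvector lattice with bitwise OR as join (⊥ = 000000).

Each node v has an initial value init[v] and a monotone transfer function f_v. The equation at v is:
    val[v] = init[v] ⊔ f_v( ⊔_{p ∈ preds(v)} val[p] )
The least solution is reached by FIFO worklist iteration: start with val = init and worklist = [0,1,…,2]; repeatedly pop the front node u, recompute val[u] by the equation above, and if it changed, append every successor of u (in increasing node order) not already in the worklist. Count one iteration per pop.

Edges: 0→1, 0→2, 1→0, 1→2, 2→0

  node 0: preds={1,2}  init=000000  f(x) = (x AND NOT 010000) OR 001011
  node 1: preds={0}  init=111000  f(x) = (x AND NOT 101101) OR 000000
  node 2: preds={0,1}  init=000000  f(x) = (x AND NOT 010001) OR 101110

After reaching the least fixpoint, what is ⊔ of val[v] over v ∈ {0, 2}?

Worklist (6 pops):
  #1 pop 0: in=111000 → 101011 (was 000000); enqueue []
  #2 pop 1: in=101011 → 111010 (was 111000); enqueue [0]
  #3 pop 2: in=111011 → 101110 (was 000000); enqueue []
  #4 pop 0: in=111110 → 101111 (was 101011); enqueue [1,2]
  #5 pop 1: in=101111 → 111010 (no change)
  #6 pop 2: in=111111 → 101110 (no change)

Fixpoint:
  val[0] = 101111
  val[1] = 111010
  val[2] = 101110

101111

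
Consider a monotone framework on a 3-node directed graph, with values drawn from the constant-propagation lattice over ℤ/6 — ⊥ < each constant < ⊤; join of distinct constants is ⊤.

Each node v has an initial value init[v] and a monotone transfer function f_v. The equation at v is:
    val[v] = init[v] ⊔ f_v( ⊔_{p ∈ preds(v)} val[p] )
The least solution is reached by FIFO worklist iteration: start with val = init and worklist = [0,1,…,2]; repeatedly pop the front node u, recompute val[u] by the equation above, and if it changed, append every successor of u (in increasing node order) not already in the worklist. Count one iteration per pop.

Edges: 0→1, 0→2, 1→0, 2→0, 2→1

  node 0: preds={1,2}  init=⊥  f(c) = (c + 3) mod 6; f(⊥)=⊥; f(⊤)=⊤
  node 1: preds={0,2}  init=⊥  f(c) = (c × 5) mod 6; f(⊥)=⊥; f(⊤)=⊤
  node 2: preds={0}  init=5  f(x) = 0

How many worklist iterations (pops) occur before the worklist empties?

Trace (6 dequeues):
  [1] u=0 | in 5 | out 2 | prev ⊥ | push {}
  [2] u=1 | in ⊤ | out ⊤ | prev ⊥ | push {0}
  [3] u=2 | in 2 | out ⊤ | prev 5 | push {1}
  [4] u=0 | in ⊤ | out ⊤ | prev 2 | push {2}
  [5] u=1 | in ⊤ | out ⊤ | ==
  [6] u=2 | in ⊤ | out ⊤ | ==

Converged values:
  [0] ⊤
  [1] ⊤
  [2] ⊤

6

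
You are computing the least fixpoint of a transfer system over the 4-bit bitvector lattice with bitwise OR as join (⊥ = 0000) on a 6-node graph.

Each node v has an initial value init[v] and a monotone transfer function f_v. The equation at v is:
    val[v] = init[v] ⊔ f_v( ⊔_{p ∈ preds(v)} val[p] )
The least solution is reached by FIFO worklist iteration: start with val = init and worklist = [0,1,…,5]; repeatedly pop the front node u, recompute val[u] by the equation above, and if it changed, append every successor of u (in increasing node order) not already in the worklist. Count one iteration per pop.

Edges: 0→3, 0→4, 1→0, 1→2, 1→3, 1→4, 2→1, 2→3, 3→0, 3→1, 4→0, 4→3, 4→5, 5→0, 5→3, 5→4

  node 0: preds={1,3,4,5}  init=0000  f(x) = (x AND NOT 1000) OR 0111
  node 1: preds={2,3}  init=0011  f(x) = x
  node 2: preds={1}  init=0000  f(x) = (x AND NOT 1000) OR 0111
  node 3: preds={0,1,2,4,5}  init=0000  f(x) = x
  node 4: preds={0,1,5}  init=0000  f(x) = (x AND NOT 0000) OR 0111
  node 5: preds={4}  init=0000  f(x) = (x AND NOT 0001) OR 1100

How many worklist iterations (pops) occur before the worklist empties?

18

Trace (18 dequeues):
  [1] u=0 | in 0011 | out 0111 | prev 0000 | push {}
  [2] u=1 | in 0000 | out 0011 | ==
  [3] u=2 | in 0011 | out 0111 | prev 0000 | push {1}
  [4] u=3 | in 0111 | out 0111 | prev 0000 | push {0}
  [5] u=4 | in 0111 | out 0111 | prev 0000 | push {3}
  [6] u=5 | in 0111 | out 1110 | prev 0000 | push {4}
  [7] u=1 | in 0111 | out 0111 | prev 0011 | push {2}
  [8] u=0 | in 1111 | out 0111 | ==
  [9] u=3 | in 1111 | out 1111 | prev 0111 | push {0,1}
  [10] u=4 | in 1111 | out 1111 | prev 0111 | push {3,5}
  [11] u=2 | in 0111 | out 0111 | ==
  [12] u=0 | in 1111 | out 0111 | ==
  [13] u=1 | in 1111 | out 1111 | prev 0111 | push {0,2,4}
  [14] u=3 | in 1111 | out 1111 | ==
  [15] u=5 | in 1111 | out 1110 | ==
  [16] u=0 | in 1111 | out 0111 | ==
  [17] u=2 | in 1111 | out 0111 | ==
  [18] u=4 | in 1111 | out 1111 | ==

Converged values:
  [0] 0111
  [1] 1111
  [2] 0111
  [3] 1111
  [4] 1111
  [5] 1110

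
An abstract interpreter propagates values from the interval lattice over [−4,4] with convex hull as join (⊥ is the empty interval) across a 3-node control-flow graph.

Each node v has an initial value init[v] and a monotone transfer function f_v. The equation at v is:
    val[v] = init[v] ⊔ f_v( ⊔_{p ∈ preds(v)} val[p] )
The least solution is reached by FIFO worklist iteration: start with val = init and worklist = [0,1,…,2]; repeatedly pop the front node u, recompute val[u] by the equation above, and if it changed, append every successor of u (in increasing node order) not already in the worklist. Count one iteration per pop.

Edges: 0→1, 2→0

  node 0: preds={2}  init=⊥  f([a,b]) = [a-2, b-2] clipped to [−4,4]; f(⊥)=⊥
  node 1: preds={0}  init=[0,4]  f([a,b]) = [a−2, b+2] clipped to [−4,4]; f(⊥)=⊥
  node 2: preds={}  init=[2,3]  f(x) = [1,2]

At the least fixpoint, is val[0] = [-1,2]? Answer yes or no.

no

Trace (5 dequeues):
  [1] u=0 | in [2,3] | out [0,1] | prev ⊥ | push {}
  [2] u=1 | in [0,1] | out [-2,4] | prev [0,4] | push {}
  [3] u=2 | in ⊥ | out [1,3] | prev [2,3] | push {0}
  [4] u=0 | in [1,3] | out [-1,1] | prev [0,1] | push {1}
  [5] u=1 | in [-1,1] | out [-3,4] | prev [-2,4] | push {}

Converged values:
  [0] [-1,1]
  [1] [-3,4]
  [2] [1,3]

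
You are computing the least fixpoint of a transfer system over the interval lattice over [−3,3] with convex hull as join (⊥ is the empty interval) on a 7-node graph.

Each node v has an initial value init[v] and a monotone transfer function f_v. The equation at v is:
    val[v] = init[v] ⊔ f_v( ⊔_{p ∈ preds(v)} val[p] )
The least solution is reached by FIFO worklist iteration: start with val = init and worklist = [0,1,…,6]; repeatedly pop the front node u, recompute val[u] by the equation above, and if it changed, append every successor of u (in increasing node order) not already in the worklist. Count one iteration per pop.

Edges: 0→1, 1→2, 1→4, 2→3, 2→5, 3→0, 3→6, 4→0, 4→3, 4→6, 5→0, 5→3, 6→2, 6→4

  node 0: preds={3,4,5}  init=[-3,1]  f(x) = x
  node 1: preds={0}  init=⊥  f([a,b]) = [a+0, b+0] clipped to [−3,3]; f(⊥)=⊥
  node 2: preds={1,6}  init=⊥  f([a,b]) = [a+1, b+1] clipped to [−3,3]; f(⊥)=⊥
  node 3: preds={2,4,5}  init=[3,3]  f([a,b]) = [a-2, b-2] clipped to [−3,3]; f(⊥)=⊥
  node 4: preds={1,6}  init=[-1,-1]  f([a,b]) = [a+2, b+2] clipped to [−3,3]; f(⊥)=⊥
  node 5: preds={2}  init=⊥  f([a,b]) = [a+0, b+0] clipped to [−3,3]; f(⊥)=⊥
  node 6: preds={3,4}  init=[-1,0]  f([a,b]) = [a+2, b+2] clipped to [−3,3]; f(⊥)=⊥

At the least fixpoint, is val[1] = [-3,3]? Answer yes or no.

Iteration log — 11 steps:
  step 1. node 0  ⊔preds=[-1,3]  new=[-3,3]  old=[-3,1]  +wl: 
  step 2. node 1  ⊔preds=[-3,3]  new=[-3,3]  old=⊥  +wl: 
  step 3. node 2  ⊔preds=[-3,3]  new=[-2,3]  old=⊥  +wl: 
  step 4. node 3  ⊔preds=[-2,3]  new=[-3,3]  old=[3,3]  +wl: 0
  step 5. node 4  ⊔preds=[-3,3]  new=[-1,3]  old=[-1,-1]  +wl: 3
  step 6. node 5  ⊔preds=[-2,3]  new=[-2,3]  old=⊥  +wl: 
  step 7. node 6  ⊔preds=[-3,3]  new=[-1,3]  old=[-1,0]  +wl: 2,4
  step 8. node 0  ⊔preds=[-3,3]  new=[-3,3]  stable
  step 9. node 3  ⊔preds=[-2,3]  new=[-3,3]  stable
  step 10. node 2  ⊔preds=[-3,3]  new=[-2,3]  stable
  step 11. node 4  ⊔preds=[-3,3]  new=[-1,3]  stable

Least fixpoint reached:
  node 0: [-3,3]
  node 1: [-3,3]
  node 2: [-2,3]
  node 3: [-3,3]
  node 4: [-1,3]
  node 5: [-2,3]
  node 6: [-1,3]

yes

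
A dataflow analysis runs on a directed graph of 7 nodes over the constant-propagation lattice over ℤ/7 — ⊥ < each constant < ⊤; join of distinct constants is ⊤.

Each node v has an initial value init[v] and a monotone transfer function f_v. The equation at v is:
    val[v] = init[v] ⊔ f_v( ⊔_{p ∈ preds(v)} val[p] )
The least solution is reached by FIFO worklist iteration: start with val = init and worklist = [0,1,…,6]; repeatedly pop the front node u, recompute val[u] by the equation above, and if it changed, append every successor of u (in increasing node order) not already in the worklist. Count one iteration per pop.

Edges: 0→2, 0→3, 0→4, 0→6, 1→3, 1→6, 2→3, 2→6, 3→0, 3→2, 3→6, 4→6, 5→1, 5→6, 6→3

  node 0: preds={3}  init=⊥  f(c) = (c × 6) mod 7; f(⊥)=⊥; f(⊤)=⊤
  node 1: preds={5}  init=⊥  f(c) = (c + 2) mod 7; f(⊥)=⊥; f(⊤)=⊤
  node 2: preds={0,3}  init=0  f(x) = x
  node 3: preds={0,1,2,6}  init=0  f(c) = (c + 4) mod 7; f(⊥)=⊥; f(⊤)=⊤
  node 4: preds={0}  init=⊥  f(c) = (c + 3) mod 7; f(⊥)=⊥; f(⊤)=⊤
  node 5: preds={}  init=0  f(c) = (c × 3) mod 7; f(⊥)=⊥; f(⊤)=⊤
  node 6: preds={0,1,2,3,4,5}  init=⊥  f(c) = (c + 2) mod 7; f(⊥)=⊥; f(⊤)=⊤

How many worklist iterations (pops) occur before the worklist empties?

12

Trace (12 dequeues):
  [1] u=0 | in 0 | out 0 | prev ⊥ | push {}
  [2] u=1 | in 0 | out 2 | prev ⊥ | push {}
  [3] u=2 | in 0 | out 0 | ==
  [4] u=3 | in ⊤ | out ⊤ | prev 0 | push {0,2}
  [5] u=4 | in 0 | out 3 | prev ⊥ | push {}
  [6] u=5 | in ⊥ | out 0 | ==
  [7] u=6 | in ⊤ | out ⊤ | prev ⊥ | push {3}
  [8] u=0 | in ⊤ | out ⊤ | prev 0 | push {4,6}
  [9] u=2 | in ⊤ | out ⊤ | prev 0 | push {}
  [10] u=3 | in ⊤ | out ⊤ | ==
  [11] u=4 | in ⊤ | out ⊤ | prev 3 | push {}
  [12] u=6 | in ⊤ | out ⊤ | ==

Converged values:
  [0] ⊤
  [1] 2
  [2] ⊤
  [3] ⊤
  [4] ⊤
  [5] 0
  [6] ⊤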